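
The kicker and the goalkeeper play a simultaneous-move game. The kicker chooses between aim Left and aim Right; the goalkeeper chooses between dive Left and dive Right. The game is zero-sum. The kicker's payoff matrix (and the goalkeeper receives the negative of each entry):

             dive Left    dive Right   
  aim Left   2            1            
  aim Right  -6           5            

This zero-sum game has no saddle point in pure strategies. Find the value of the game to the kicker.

The kicker's indifference between aim Left and aim Right determines the goalkeeper's mixing probability q:
  the kicker's payoff to aim Left: q·2 + (1−q)·1 = q + 1
  the kicker's payoff to aim Right: q·(-6) + (1−q)·5 = -11q + 5
  q + 1 = -11q + 5  ⇒  12q = 4  ⇒  q = 1/3.
The value is the kicker's expected payoff against this mix (using aim Left): (1/3)·2 + (2/3)·1 = 4/3.

v = 4/3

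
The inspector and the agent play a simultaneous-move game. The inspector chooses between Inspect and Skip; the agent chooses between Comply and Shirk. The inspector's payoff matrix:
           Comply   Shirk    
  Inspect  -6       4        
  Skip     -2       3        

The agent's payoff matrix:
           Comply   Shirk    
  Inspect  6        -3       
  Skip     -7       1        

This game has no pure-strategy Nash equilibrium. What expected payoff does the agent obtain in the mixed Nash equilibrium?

The inspector's mix must leave the agent indifferent between Comply and Shirk.
  the agent's payoff from Comply: p·6 + (1−p)·(-7) = 13p - 7
  the agent's payoff from Shirk: p·(-3) + (1−p)·1 = -4p + 1
  13p - 7 = -4p + 1  ⇒  17p = 8  ⇒  p = 8/17.
At equilibrium the agent is indifferent across columns, so the agent's payoff equals the payoff from Comply: (8/17)·6 + (9/17)·(-7) = -15/17.

-15/17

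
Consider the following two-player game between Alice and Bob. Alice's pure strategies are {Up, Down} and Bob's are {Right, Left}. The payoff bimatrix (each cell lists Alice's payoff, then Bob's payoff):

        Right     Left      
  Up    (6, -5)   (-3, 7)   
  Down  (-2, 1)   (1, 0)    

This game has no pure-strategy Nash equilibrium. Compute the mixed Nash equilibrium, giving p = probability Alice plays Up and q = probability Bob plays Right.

In a mixed equilibrium Bob is indifferent between Right and Left; this condition fixes p.
  Bob's expected payoff from Right: p·(-5) + (1−p)·1 = -6p + 1
  Bob's expected payoff from Left: p·7 + (1−p)·0 = 7p
  -6p + 1 = 7p  ⇒  -13p = -1  ⇒  p = 1/13.
Bob's mix must leave Alice indifferent between Up and Down.
  Alice's payoff from Up: q·6 + (1−q)·(-3) = 9q - 3
  Alice's payoff from Down: q·(-2) + (1−q)·1 = -3q + 1
  9q - 3 = -3q + 1  ⇒  12q = 4  ⇒  q = 1/3.

p = 1/13, q = 1/3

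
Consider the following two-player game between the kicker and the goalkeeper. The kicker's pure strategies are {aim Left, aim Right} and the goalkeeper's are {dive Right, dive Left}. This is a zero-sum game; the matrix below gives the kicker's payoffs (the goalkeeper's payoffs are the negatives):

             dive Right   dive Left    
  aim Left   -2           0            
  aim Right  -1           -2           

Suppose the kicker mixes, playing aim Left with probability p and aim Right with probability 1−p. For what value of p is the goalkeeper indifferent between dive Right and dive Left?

p = 1/3

The kicker's mix must leave the goalkeeper indifferent between dive Right and dive Left.
  the goalkeeper's payoff from dive Right: p·2 + (1−p)·1 = p + 1
  the goalkeeper's payoff from dive Left: p·0 + (1−p)·2 = -2p + 2
  p + 1 = -2p + 2  ⇒  3p = 1  ⇒  p = 1/3.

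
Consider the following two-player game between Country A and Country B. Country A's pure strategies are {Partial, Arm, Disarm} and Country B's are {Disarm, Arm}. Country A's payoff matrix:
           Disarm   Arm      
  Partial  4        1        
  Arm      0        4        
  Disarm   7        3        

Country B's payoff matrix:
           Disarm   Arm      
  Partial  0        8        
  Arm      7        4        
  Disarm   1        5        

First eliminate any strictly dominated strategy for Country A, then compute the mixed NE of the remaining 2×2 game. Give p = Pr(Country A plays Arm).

Country A's strategy Partial is strictly dominated by Disarm: 7 > 4 and 3 > 1. Eliminate Partial.
Country A's mix must leave Country B indifferent between Disarm and Arm.
  Country B's payoff from Disarm: p·7 + (1−p)·1 = 6p + 1
  Country B's payoff from Arm: p·4 + (1−p)·5 = -p + 5
  6p + 1 = -p + 5  ⇒  7p = 4  ⇒  p = 4/7.

p = 4/7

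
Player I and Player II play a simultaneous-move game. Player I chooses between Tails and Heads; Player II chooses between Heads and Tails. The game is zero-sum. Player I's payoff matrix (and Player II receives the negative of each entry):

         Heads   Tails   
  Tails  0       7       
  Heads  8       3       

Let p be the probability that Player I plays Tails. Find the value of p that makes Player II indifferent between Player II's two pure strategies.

p = 5/12

In a mixed equilibrium Player II is indifferent between Heads and Tails; this condition fixes p.
  Player II's expected payoff from Heads: p·0 + (1−p)·(-8) = 8p - 8
  Player II's expected payoff from Tails: p·(-7) + (1−p)·(-3) = -4p - 3
  8p - 8 = -4p - 3  ⇒  12p = 5  ⇒  p = 5/12.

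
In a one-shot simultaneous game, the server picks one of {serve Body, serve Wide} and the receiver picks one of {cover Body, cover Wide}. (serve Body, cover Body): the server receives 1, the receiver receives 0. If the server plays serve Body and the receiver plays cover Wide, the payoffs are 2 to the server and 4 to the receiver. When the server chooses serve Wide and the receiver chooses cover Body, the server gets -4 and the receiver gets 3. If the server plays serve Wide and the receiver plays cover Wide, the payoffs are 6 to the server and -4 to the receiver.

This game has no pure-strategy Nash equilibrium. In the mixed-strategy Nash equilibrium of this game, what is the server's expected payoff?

Set the server's expected payoff from serve Body equal to that from serve Wide:
  the server's expected payoff from serve Body: q·1 + (1−q)·2 = -q + 2
  the server's expected payoff from serve Wide: q·(-4) + (1−q)·6 = -10q + 6
  -q + 2 = -10q + 6  ⇒  9q = 4  ⇒  q = 4/9.
At equilibrium the server is indifferent across rows, so the server's payoff equals the payoff from serve Body: (4/9)·1 + (5/9)·2 = 14/9.

14/9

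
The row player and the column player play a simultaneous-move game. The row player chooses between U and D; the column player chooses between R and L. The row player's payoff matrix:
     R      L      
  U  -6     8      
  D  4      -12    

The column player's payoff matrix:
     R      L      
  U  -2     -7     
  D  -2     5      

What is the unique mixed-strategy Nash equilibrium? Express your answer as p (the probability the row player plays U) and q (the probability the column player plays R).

In a mixed equilibrium the column player is indifferent between R and L; this condition fixes p.
  the column player's payoff to R: p·(-2) + (1−p)·(-2) = -2
  the column player's payoff to L: p·(-7) + (1−p)·5 = -12p + 5
  -2 = -12p + 5  ⇒  12p = 7  ⇒  p = 7/12.
The column player's mix must leave the row player indifferent between U and D.
  the row player's payoff from U: q·(-6) + (1−q)·8 = -14q + 8
  the row player's payoff from D: q·4 + (1−q)·(-12) = 16q - 12
  -14q + 8 = 16q - 12  ⇒  -30q = -20  ⇒  q = 2/3.

p = 7/12, q = 2/3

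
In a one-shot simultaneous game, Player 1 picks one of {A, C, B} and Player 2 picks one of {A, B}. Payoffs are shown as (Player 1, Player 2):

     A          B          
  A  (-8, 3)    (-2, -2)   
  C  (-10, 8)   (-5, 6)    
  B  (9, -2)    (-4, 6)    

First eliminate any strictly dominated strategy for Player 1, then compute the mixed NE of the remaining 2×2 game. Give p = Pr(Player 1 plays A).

Player 1's strategy C is strictly dominated by A: -8 > -10 and -2 > -5. Eliminate C.
Player 1's mix must leave Player 2 indifferent between A and B.
  Player 2's expected payoff from A: p·3 + (1−p)·(-2) = 5p - 2
  Player 2's expected payoff from B: p·(-2) + (1−p)·6 = -8p + 6
  5p - 2 = -8p + 6  ⇒  13p = 8  ⇒  p = 8/13.

p = 8/13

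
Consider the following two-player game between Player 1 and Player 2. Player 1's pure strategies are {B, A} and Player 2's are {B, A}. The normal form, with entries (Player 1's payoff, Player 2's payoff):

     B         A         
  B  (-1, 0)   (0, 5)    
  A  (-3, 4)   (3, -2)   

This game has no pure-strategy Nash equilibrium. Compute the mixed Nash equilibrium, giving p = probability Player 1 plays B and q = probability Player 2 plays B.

For Player 2 to be willing to mix, Player 2 must be indifferent between B and A, which pins down Player 1's mix.
  Player 2's payoff to B: p·0 + (1−p)·4 = -4p + 4
  Player 2's payoff to A: p·5 + (1−p)·(-2) = 7p - 2
  -4p + 4 = 7p - 2  ⇒  -11p = -6  ⇒  p = 6/11.
For Player 1 to be willing to mix, Player 1 must be indifferent between B and A, which pins down Player 2's mix.
  Player 1's expected payoff from B: q·(-1) + (1−q)·0 = -q
  Player 1's expected payoff from A: q·(-3) + (1−q)·3 = -6q + 3
  -q = -6q + 3  ⇒  5q = 3  ⇒  q = 3/5.

p = 6/11, q = 3/5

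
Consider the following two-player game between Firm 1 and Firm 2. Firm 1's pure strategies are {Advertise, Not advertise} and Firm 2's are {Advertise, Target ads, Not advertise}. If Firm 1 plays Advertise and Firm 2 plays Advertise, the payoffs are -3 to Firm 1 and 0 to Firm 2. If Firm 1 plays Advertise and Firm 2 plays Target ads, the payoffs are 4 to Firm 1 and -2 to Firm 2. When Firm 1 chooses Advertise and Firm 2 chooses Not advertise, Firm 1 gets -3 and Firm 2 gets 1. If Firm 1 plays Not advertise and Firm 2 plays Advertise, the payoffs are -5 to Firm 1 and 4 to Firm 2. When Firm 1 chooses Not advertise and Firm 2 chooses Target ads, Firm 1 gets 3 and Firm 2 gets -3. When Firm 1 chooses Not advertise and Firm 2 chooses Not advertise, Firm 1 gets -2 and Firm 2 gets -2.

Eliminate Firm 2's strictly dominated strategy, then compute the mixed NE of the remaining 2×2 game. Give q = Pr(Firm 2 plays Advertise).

q = 1/3

Firm 2's strategy Target ads is strictly dominated by Not advertise: 1 > -2 and -2 > -3. Eliminate Target ads.
Firm 2's mix must leave Firm 1 indifferent between Advertise and Not advertise.
  Firm 1's payoff from Advertise: q·(-3) + (1−q)·(-3) = -3
  Firm 1's payoff from Not advertise: q·(-5) + (1−q)·(-2) = -3q - 2
  -3 = -3q - 2  ⇒  3q = 1  ⇒  q = 1/3.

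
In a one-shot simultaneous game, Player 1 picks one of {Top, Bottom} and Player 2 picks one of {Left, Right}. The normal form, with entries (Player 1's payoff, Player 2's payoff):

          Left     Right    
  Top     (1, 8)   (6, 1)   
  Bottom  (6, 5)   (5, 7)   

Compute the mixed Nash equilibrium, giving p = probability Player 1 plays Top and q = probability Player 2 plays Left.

p = 2/9, q = 1/6

Set Player 2's expected payoff from Left equal to that from Right:
  Player 2's payoff to Left: p·8 + (1−p)·5 = 3p + 5
  Player 2's payoff to Right: p·1 + (1−p)·7 = -6p + 7
  3p + 5 = -6p + 7  ⇒  9p = 2  ⇒  p = 2/9.
For Player 1 to be willing to mix, Player 1 must be indifferent between Top and Bottom, which pins down Player 2's mix.
  Player 1's payoff to Top: q·1 + (1−q)·6 = -5q + 6
  Player 1's payoff to Bottom: q·6 + (1−q)·5 = q + 5
  -5q + 6 = q + 5  ⇒  -6q = -1  ⇒  q = 1/6.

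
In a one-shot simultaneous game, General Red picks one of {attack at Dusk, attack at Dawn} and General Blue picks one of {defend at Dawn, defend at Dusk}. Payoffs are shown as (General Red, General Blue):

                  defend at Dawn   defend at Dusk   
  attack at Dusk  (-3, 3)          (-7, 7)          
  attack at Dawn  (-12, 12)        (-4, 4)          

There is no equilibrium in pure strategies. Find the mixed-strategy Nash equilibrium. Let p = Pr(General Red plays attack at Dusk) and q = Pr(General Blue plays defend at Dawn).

For General Blue to be willing to mix, General Blue must be indifferent between defend at Dawn and defend at Dusk, which pins down General Red's mix.
  General Blue's payoff from defend at Dawn: p·3 + (1−p)·12 = -9p + 12
  General Blue's payoff from defend at Dusk: p·7 + (1−p)·4 = 3p + 4
  -9p + 12 = 3p + 4  ⇒  -12p = -8  ⇒  p = 2/3.
General Red's indifference between attack at Dusk and attack at Dawn determines General Blue's mixing probability q:
  General Red's expected payoff from attack at Dusk: q·(-3) + (1−q)·(-7) = 4q - 7
  General Red's expected payoff from attack at Dawn: q·(-12) + (1−q)·(-4) = -8q - 4
  4q - 7 = -8q - 4  ⇒  12q = 3  ⇒  q = 1/4.

p = 2/3, q = 1/4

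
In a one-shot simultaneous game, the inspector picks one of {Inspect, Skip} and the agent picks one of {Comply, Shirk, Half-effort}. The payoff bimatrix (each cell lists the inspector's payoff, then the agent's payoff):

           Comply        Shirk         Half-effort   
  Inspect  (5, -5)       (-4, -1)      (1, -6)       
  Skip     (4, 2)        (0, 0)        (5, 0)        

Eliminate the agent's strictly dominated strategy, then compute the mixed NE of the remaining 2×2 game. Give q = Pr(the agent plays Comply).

The agent's strategy Half-effort is strictly dominated by Comply: -5 > -6 and 2 > 0. Eliminate Half-effort.
In a mixed equilibrium the inspector is indifferent between Inspect and Skip; this condition fixes q.
  the inspector's expected payoff from Inspect: q·5 + (1−q)·(-4) = 9q - 4
  the inspector's expected payoff from Skip: q·4 + (1−q)·0 = 4q
  9q - 4 = 4q  ⇒  5q = 4  ⇒  q = 4/5.

q = 4/5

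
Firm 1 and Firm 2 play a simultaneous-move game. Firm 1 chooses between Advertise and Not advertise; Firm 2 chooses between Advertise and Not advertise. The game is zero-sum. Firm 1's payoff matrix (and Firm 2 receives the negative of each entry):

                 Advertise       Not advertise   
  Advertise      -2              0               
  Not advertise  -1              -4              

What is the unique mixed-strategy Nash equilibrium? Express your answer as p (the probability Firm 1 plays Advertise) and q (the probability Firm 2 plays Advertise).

p = 3/5, q = 4/5

In a mixed equilibrium Firm 2 is indifferent between Advertise and Not advertise; this condition fixes p.
  Firm 2's payoff to Advertise: p·2 + (1−p)·1 = p + 1
  Firm 2's payoff to Not advertise: p·0 + (1−p)·4 = -4p + 4
  p + 1 = -4p + 4  ⇒  5p = 3  ⇒  p = 3/5.
For Firm 1 to be willing to mix, Firm 1 must be indifferent between Advertise and Not advertise, which pins down Firm 2's mix.
  Firm 1's payoff from Advertise: q·(-2) + (1−q)·0 = -2q
  Firm 1's payoff from Not advertise: q·(-1) + (1−q)·(-4) = 3q - 4
  -2q = 3q - 4  ⇒  -5q = -4  ⇒  q = 4/5.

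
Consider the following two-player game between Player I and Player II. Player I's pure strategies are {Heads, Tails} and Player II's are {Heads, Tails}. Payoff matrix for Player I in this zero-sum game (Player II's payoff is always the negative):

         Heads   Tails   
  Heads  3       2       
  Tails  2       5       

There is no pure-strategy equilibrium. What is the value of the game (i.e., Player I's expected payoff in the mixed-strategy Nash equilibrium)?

v = 11/4

Player I's indifference between Heads and Tails determines Player II's mixing probability q:
  Player I's payoff from Heads: q·3 + (1−q)·2 = q + 2
  Player I's payoff from Tails: q·2 + (1−q)·5 = -3q + 5
  q + 2 = -3q + 5  ⇒  4q = 3  ⇒  q = 3/4.
The value is Player I's expected payoff against this mix (using Heads): (3/4)·3 + (1/4)·2 = 11/4.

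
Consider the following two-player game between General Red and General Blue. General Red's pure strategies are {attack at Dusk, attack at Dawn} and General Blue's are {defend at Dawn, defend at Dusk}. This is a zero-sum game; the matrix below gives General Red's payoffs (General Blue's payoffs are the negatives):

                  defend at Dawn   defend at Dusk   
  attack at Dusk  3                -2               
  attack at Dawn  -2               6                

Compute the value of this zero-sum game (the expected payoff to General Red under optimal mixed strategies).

General Blue's mix must leave General Red indifferent between attack at Dusk and attack at Dawn.
  General Red's payoff to attack at Dusk: q·3 + (1−q)·(-2) = 5q - 2
  General Red's payoff to attack at Dawn: q·(-2) + (1−q)·6 = -8q + 6
  5q - 2 = -8q + 6  ⇒  13q = 8  ⇒  q = 8/13.
The value is General Red's expected payoff against this mix (using attack at Dusk): (8/13)·3 + (5/13)·(-2) = 14/13.

v = 14/13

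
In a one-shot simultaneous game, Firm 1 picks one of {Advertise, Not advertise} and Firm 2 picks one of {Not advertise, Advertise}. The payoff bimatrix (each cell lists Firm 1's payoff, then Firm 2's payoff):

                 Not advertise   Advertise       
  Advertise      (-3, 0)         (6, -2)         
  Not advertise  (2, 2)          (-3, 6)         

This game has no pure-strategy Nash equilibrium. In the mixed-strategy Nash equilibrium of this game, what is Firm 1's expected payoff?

Set Firm 1's expected payoff from Advertise equal to that from Not advertise:
  Firm 1's expected payoff from Advertise: q·(-3) + (1−q)·6 = -9q + 6
  Firm 1's expected payoff from Not advertise: q·2 + (1−q)·(-3) = 5q - 3
  -9q + 6 = 5q - 3  ⇒  -14q = -9  ⇒  q = 9/14.
At equilibrium Firm 1 is indifferent across rows, so Firm 1's payoff equals the payoff from Advertise: (9/14)·(-3) + (5/14)·6 = 3/14.

3/14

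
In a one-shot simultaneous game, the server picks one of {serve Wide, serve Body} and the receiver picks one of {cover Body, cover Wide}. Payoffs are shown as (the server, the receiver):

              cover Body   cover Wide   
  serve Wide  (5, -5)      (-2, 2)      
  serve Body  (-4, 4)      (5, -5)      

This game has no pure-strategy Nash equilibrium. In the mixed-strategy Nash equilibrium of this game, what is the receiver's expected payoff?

For the receiver to be willing to mix, the receiver must be indifferent between cover Body and cover Wide, which pins down the server's mix.
  the receiver's expected payoff from cover Body: p·(-5) + (1−p)·4 = -9p + 4
  the receiver's expected payoff from cover Wide: p·2 + (1−p)·(-5) = 7p - 5
  -9p + 4 = 7p - 5  ⇒  -16p = -9  ⇒  p = 9/16.
At equilibrium the receiver is indifferent across columns, so the receiver's payoff equals the payoff from cover Body: (9/16)·(-5) + (7/16)·4 = -17/16.

-17/16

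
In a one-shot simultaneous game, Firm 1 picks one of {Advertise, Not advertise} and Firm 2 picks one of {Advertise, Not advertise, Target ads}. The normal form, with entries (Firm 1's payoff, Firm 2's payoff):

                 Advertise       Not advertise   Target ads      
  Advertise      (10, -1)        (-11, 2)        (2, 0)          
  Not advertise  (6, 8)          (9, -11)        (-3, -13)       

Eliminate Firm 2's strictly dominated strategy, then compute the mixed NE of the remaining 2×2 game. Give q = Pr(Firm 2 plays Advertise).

Firm 2's strategy Target ads is strictly dominated by Not advertise: 2 > 0 and -11 > -13. Eliminate Target ads.
Firm 2's mix must leave Firm 1 indifferent between Advertise and Not advertise.
  Firm 1's payoff from Advertise: q·10 + (1−q)·(-11) = 21q - 11
  Firm 1's payoff from Not advertise: q·6 + (1−q)·9 = -3q + 9
  21q - 11 = -3q + 9  ⇒  24q = 20  ⇒  q = 5/6.

q = 5/6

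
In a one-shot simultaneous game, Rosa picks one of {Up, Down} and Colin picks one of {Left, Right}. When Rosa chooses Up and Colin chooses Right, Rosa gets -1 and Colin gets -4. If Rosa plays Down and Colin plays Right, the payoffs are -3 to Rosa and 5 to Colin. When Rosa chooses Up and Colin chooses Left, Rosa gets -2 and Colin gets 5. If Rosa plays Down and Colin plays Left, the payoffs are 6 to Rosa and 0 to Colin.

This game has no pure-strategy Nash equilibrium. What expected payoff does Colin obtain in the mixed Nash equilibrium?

For Colin to be willing to mix, Colin must be indifferent between Left and Right, which pins down Rosa's mix.
  Colin's payoff from Left: p·5 + (1−p)·0 = 5p
  Colin's payoff from Right: p·(-4) + (1−p)·5 = -9p + 5
  5p = -9p + 5  ⇒  14p = 5  ⇒  p = 5/14.
At equilibrium Colin is indifferent across columns, so Colin's payoff equals the payoff from Left: (5/14)·5 + (9/14)·0 = 25/14.

25/14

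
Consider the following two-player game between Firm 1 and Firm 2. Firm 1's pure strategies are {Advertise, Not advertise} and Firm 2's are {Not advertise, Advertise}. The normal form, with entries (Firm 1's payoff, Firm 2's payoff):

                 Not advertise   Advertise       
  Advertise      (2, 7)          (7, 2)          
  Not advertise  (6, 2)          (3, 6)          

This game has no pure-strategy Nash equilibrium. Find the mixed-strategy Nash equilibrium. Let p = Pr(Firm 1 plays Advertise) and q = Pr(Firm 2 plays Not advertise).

p = 4/9, q = 1/2

Set Firm 2's expected payoff from Not advertise equal to that from Advertise:
  Firm 2's expected payoff from Not advertise: p·7 + (1−p)·2 = 5p + 2
  Firm 2's expected payoff from Advertise: p·2 + (1−p)·6 = -4p + 6
  5p + 2 = -4p + 6  ⇒  9p = 4  ⇒  p = 4/9.
Set Firm 1's expected payoff from Advertise equal to that from Not advertise:
  Firm 1's expected payoff from Advertise: q·2 + (1−q)·7 = -5q + 7
  Firm 1's expected payoff from Not advertise: q·6 + (1−q)·3 = 3q + 3
  -5q + 7 = 3q + 3  ⇒  -8q = -4  ⇒  q = 1/2.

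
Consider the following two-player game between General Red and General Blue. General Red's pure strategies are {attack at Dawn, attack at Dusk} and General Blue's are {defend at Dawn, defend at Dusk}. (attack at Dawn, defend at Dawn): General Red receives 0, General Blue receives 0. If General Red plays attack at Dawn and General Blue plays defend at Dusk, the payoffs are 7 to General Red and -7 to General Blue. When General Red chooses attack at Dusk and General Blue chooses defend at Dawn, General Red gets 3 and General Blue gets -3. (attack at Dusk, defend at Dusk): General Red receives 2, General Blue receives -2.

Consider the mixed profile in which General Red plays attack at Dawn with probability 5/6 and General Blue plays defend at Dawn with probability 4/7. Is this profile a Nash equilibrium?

No

Given General Red's mix p = 5/6, General Blue's payoff from defend at Dawn is -1/2 but from defend at Dusk is -37/6. General Blue strictly prefers defend at Dawn, so General Blue would not mix.
So the proposed profile is not a Nash equilibrium.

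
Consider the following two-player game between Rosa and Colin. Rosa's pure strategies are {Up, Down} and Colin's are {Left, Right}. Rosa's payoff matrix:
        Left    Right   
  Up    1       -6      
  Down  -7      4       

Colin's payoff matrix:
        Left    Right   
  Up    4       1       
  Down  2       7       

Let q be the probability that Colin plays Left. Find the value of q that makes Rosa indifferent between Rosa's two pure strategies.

q = 5/9

Rosa's indifference between Up and Down determines Colin's mixing probability q:
  Rosa's payoff to Up: q·1 + (1−q)·(-6) = 7q - 6
  Rosa's payoff to Down: q·(-7) + (1−q)·4 = -11q + 4
  7q - 6 = -11q + 4  ⇒  18q = 10  ⇒  q = 5/9.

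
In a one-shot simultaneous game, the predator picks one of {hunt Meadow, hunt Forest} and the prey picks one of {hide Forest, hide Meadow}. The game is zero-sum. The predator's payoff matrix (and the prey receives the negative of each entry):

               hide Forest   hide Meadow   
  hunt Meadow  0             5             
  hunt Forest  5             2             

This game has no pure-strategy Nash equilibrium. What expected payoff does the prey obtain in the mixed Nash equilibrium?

-25/8

For the prey to be willing to mix, the prey must be indifferent between hide Forest and hide Meadow, which pins down the predator's mix.
  the prey's payoff to hide Forest: p·0 + (1−p)·(-5) = 5p - 5
  the prey's payoff to hide Meadow: p·(-5) + (1−p)·(-2) = -3p - 2
  5p - 5 = -3p - 2  ⇒  8p = 3  ⇒  p = 3/8.
At equilibrium the prey is indifferent across columns, so the prey's payoff equals the payoff from hide Forest: (3/8)·0 + (5/8)·(-5) = -25/8.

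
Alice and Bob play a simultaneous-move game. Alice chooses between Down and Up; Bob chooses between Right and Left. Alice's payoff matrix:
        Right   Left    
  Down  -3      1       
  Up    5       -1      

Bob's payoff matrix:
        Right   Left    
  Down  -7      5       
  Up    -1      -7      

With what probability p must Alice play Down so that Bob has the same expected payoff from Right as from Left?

Set Bob's expected payoff from Right equal to that from Left:
  Bob's payoff to Right: p·(-7) + (1−p)·(-1) = -6p - 1
  Bob's payoff to Left: p·5 + (1−p)·(-7) = 12p - 7
  -6p - 1 = 12p - 7  ⇒  -18p = -6  ⇒  p = 1/3.

p = 1/3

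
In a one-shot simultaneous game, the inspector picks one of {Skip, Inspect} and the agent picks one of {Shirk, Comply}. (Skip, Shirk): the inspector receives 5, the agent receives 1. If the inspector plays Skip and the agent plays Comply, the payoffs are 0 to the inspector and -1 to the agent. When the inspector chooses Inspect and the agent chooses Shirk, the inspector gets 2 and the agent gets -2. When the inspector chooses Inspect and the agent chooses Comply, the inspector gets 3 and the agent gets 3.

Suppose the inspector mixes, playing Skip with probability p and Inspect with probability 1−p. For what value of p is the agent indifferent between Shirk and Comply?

For the agent to be willing to mix, the agent must be indifferent between Shirk and Comply, which pins down the inspector's mix.
  the agent's expected payoff from Shirk: p·1 + (1−p)·(-2) = 3p - 2
  the agent's expected payoff from Comply: p·(-1) + (1−p)·3 = -4p + 3
  3p - 2 = -4p + 3  ⇒  7p = 5  ⇒  p = 5/7.

p = 5/7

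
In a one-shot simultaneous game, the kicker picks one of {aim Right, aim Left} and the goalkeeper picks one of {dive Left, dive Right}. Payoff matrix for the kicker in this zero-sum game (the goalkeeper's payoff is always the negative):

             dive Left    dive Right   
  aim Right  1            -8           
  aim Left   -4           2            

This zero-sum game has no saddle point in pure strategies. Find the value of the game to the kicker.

v = -2

Set the kicker's expected payoff from aim Right equal to that from aim Left:
  the kicker's expected payoff from aim Right: q·1 + (1−q)·(-8) = 9q - 8
  the kicker's expected payoff from aim Left: q·(-4) + (1−q)·2 = -6q + 2
  9q - 8 = -6q + 2  ⇒  15q = 10  ⇒  q = 2/3.
The value is the kicker's expected payoff against this mix (using aim Right): (2/3)·1 + (1/3)·(-8) = -2.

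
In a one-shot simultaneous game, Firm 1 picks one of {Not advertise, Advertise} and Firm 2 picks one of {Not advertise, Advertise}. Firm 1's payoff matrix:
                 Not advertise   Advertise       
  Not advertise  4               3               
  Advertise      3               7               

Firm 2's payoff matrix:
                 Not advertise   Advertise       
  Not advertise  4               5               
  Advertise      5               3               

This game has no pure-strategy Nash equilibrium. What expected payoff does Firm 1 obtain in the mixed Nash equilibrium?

19/5

Firm 1's indifference between Not advertise and Advertise determines Firm 2's mixing probability q:
  Firm 1's payoff from Not advertise: q·4 + (1−q)·3 = q + 3
  Firm 1's payoff from Advertise: q·3 + (1−q)·7 = -4q + 7
  q + 3 = -4q + 7  ⇒  5q = 4  ⇒  q = 4/5.
At equilibrium Firm 1 is indifferent across rows, so Firm 1's payoff equals the payoff from Not advertise: (4/5)·4 + (1/5)·3 = 19/5.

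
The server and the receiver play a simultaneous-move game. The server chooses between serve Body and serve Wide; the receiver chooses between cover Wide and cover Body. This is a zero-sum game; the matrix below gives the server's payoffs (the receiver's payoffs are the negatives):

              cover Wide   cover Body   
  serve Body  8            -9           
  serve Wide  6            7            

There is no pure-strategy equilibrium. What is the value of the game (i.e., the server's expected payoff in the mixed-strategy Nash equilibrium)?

For the server to be willing to mix, the server must be indifferent between serve Body and serve Wide, which pins down the receiver's mix.
  the server's expected payoff from serve Body: q·8 + (1−q)·(-9) = 17q - 9
  the server's expected payoff from serve Wide: q·6 + (1−q)·7 = -q + 7
  17q - 9 = -q + 7  ⇒  18q = 16  ⇒  q = 8/9.
The value is the server's expected payoff against this mix (using serve Body): (8/9)·8 + (1/9)·(-9) = 55/9.

v = 55/9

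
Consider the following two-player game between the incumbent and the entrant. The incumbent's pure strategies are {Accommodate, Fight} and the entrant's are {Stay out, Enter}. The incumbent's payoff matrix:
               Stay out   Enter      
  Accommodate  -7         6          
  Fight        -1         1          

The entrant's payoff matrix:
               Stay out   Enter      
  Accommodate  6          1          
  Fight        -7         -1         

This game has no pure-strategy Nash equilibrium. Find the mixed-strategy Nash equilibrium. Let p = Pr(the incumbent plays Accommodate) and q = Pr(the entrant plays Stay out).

The entrant's indifference between Stay out and Enter determines the incumbent's mixing probability p:
  the entrant's expected payoff from Stay out: p·6 + (1−p)·(-7) = 13p - 7
  the entrant's expected payoff from Enter: p·1 + (1−p)·(-1) = 2p - 1
  13p - 7 = 2p - 1  ⇒  11p = 6  ⇒  p = 6/11.
Set the incumbent's expected payoff from Accommodate equal to that from Fight:
  the incumbent's payoff to Accommodate: q·(-7) + (1−q)·6 = -13q + 6
  the incumbent's payoff to Fight: q·(-1) + (1−q)·1 = -2q + 1
  -13q + 6 = -2q + 1  ⇒  -11q = -5  ⇒  q = 5/11.

p = 6/11, q = 5/11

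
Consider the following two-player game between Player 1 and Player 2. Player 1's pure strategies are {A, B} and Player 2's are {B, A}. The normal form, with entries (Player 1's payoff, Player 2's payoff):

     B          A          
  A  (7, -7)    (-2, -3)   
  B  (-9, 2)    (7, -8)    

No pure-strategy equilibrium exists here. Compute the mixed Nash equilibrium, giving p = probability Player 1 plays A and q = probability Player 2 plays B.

Player 2's indifference between B and A determines Player 1's mixing probability p:
  Player 2's expected payoff from B: p·(-7) + (1−p)·2 = -9p + 2
  Player 2's expected payoff from A: p·(-3) + (1−p)·(-8) = 5p - 8
  -9p + 2 = 5p - 8  ⇒  -14p = -10  ⇒  p = 5/7.
In a mixed equilibrium Player 1 is indifferent between A and B; this condition fixes q.
  Player 1's expected payoff from A: q·7 + (1−q)·(-2) = 9q - 2
  Player 1's expected payoff from B: q·(-9) + (1−q)·7 = -16q + 7
  9q - 2 = -16q + 7  ⇒  25q = 9  ⇒  q = 9/25.

p = 5/7, q = 9/25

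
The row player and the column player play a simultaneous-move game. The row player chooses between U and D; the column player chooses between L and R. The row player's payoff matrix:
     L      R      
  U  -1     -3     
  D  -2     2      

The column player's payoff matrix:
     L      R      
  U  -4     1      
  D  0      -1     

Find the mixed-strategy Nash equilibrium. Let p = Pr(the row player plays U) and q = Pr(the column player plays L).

In a mixed equilibrium the column player is indifferent between L and R; this condition fixes p.
  the column player's payoff from L: p·(-4) + (1−p)·0 = -4p
  the column player's payoff from R: p·1 + (1−p)·(-1) = 2p - 1
  -4p = 2p - 1  ⇒  -6p = -1  ⇒  p = 1/6.
The column player's mix must leave the row player indifferent between U and D.
  the row player's payoff from U: q·(-1) + (1−q)·(-3) = 2q - 3
  the row player's payoff from D: q·(-2) + (1−q)·2 = -4q + 2
  2q - 3 = -4q + 2  ⇒  6q = 5  ⇒  q = 5/6.

p = 1/6, q = 5/6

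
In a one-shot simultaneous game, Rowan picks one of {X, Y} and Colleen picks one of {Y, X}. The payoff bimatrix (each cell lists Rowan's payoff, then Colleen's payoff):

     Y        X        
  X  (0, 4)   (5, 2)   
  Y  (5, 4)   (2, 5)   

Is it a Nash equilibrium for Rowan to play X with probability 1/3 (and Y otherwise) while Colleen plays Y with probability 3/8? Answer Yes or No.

Check Colleen's indifference given Rowan's mix p = 1/3:
  payoff from Y = 4; payoff from X = 4 — equal.
Check Rowan's indifference given Colleen's mix q = 3/8:
  payoff from X = 25/8; payoff from Y = 25/8 — equal.
Both players are indifferent, so neither can profitably deviate.

Yes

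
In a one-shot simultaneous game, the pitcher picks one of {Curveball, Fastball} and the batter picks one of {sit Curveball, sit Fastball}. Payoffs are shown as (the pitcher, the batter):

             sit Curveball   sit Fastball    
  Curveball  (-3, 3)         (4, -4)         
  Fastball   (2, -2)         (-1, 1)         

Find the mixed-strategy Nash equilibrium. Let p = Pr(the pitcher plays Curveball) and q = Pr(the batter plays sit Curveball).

p = 3/10, q = 1/2

For the batter to be willing to mix, the batter must be indifferent between sit Curveball and sit Fastball, which pins down the pitcher's mix.
  the batter's expected payoff from sit Curveball: p·3 + (1−p)·(-2) = 5p - 2
  the batter's expected payoff from sit Fastball: p·(-4) + (1−p)·1 = -5p + 1
  5p - 2 = -5p + 1  ⇒  10p = 3  ⇒  p = 3/10.
The batter's mix must leave the pitcher indifferent between Curveball and Fastball.
  the pitcher's payoff from Curveball: q·(-3) + (1−q)·4 = -7q + 4
  the pitcher's payoff from Fastball: q·2 + (1−q)·(-1) = 3q - 1
  -7q + 4 = 3q - 1  ⇒  -10q = -5  ⇒  q = 1/2.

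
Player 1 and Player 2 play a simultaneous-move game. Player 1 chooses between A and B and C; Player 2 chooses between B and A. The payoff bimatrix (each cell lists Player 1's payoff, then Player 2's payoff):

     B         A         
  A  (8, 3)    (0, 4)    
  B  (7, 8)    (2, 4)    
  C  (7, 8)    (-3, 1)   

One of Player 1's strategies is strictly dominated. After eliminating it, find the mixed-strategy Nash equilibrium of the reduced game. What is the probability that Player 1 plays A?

p = 4/5

Player 1's strategy C is strictly dominated by A: 8 > 7 and 0 > -3. Eliminate C.
In a mixed equilibrium Player 2 is indifferent between B and A; this condition fixes p.
  Player 2's payoff to B: p·3 + (1−p)·8 = -5p + 8
  Player 2's payoff to A: p·4 + (1−p)·4 = 4
  -5p + 8 = 4  ⇒  -5p = -4  ⇒  p = 4/5.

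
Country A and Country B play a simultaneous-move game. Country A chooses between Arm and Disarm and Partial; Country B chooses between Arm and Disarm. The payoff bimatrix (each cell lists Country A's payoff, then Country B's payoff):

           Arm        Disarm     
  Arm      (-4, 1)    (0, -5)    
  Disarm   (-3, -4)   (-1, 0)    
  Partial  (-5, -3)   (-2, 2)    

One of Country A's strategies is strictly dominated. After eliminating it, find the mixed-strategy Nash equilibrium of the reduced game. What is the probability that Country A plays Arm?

Country A's strategy Partial is strictly dominated by Disarm: -3 > -5 and -1 > -2. Eliminate Partial.
Country A's mix must leave Country B indifferent between Arm and Disarm.
  Country B's expected payoff from Arm: p·1 + (1−p)·(-4) = 5p - 4
  Country B's expected payoff from Disarm: p·(-5) + (1−p)·0 = -5p
  5p - 4 = -5p  ⇒  10p = 4  ⇒  p = 2/5.

p = 2/5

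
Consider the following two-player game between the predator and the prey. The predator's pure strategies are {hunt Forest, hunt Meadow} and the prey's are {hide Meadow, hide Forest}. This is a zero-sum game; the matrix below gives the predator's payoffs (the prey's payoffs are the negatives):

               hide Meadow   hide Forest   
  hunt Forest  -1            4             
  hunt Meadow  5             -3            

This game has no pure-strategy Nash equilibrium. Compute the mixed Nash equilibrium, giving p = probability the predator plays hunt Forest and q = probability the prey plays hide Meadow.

p = 8/13, q = 7/13

The prey's indifference between hide Meadow and hide Forest determines the predator's mixing probability p:
  the prey's payoff to hide Meadow: p·1 + (1−p)·(-5) = 6p - 5
  the prey's payoff to hide Forest: p·(-4) + (1−p)·3 = -7p + 3
  6p - 5 = -7p + 3  ⇒  13p = 8  ⇒  p = 8/13.
For the predator to be willing to mix, the predator must be indifferent between hunt Forest and hunt Meadow, which pins down the prey's mix.
  the predator's payoff to hunt Forest: q·(-1) + (1−q)·4 = -5q + 4
  the predator's payoff to hunt Meadow: q·5 + (1−q)·(-3) = 8q - 3
  -5q + 4 = 8q - 3  ⇒  -13q = -7  ⇒  q = 7/13.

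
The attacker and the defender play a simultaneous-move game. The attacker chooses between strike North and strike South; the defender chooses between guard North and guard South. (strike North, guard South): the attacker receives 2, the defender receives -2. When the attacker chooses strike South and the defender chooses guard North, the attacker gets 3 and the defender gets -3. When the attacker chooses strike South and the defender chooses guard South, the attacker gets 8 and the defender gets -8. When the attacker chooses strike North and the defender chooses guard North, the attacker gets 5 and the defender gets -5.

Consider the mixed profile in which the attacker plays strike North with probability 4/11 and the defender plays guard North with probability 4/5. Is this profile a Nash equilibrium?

No

Given the attacker's mix p = 4/11, the defender's payoff from guard North is -41/11 but from guard South is -64/11. The defender strictly prefers guard North, so the defender would not mix.
So the proposed profile is not a Nash equilibrium.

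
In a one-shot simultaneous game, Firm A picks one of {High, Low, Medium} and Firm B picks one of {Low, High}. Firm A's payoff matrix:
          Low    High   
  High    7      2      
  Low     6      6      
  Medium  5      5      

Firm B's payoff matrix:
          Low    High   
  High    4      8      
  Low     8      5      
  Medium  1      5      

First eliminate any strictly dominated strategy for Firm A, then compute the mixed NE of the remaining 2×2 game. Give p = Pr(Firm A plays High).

p = 3/7

Firm A's strategy Medium is strictly dominated by Low: 6 > 5 and 6 > 5. Eliminate Medium.
Firm B's indifference between Low and High determines Firm A's mixing probability p:
  Firm B's expected payoff from Low: p·4 + (1−p)·8 = -4p + 8
  Firm B's expected payoff from High: p·8 + (1−p)·5 = 3p + 5
  -4p + 8 = 3p + 5  ⇒  -7p = -3  ⇒  p = 3/7.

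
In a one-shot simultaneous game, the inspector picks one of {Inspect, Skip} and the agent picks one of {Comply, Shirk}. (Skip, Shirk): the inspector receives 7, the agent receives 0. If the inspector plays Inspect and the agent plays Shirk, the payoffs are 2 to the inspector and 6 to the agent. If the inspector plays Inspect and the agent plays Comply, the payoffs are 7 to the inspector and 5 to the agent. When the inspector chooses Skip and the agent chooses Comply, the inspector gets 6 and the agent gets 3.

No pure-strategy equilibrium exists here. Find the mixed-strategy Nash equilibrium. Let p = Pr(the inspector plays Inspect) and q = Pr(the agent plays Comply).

For the agent to be willing to mix, the agent must be indifferent between Comply and Shirk, which pins down the inspector's mix.
  the agent's payoff from Comply: p·5 + (1−p)·3 = 2p + 3
  the agent's payoff from Shirk: p·6 + (1−p)·0 = 6p
  2p + 3 = 6p  ⇒  -4p = -3  ⇒  p = 3/4.
The agent's mix must leave the inspector indifferent between Inspect and Skip.
  the inspector's payoff to Inspect: q·7 + (1−q)·2 = 5q + 2
  the inspector's payoff to Skip: q·6 + (1−q)·7 = -q + 7
  5q + 2 = -q + 7  ⇒  6q = 5  ⇒  q = 5/6.

p = 3/4, q = 5/6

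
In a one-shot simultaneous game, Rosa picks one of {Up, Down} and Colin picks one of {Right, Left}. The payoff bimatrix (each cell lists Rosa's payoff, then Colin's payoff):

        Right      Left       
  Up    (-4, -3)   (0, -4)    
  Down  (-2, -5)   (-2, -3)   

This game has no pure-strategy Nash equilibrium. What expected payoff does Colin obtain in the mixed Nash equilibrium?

-11/3

Rosa's mix must leave Colin indifferent between Right and Left.
  Colin's payoff from Right: p·(-3) + (1−p)·(-5) = 2p - 5
  Colin's payoff from Left: p·(-4) + (1−p)·(-3) = -p - 3
  2p - 5 = -p - 3  ⇒  3p = 2  ⇒  p = 2/3.
At equilibrium Colin is indifferent across columns, so Colin's payoff equals the payoff from Right: (2/3)·(-3) + (1/3)·(-5) = -11/3.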